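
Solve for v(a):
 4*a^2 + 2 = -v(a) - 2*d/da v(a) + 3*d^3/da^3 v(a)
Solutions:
 v(a) = C3*exp(a) - 4*a^2 + 16*a + (C1*sin(sqrt(3)*a/6) + C2*cos(sqrt(3)*a/6))*exp(-a/2) - 34


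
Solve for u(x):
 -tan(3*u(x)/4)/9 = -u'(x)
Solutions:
 u(x) = -4*asin(C1*exp(x/12))/3 + 4*pi/3
 u(x) = 4*asin(C1*exp(x/12))/3


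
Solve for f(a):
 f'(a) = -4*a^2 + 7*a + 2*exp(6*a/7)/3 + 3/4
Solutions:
 f(a) = C1 - 4*a^3/3 + 7*a^2/2 + 3*a/4 + 7*exp(6*a/7)/9


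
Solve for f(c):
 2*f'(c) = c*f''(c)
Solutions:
 f(c) = C1 + C2*c^3


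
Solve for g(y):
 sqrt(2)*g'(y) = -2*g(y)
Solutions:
 g(y) = C1*exp(-sqrt(2)*y)


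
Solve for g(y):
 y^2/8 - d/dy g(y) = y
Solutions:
 g(y) = C1 + y^3/24 - y^2/2


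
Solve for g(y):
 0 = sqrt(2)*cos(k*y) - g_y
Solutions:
 g(y) = C1 + sqrt(2)*sin(k*y)/k


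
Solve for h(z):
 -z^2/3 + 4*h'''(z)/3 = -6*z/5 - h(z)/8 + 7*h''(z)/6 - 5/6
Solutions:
 h(z) = C1*exp(z/2) + C2*exp(z*(3 - sqrt(57))/16) + C3*exp(z*(3 + sqrt(57))/16) + 8*z^2/3 - 48*z/5 + 388/9


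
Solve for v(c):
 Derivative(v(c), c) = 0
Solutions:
 v(c) = C1


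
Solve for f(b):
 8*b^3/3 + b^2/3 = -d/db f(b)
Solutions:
 f(b) = C1 - 2*b^4/3 - b^3/9


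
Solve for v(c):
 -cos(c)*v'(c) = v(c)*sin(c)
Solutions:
 v(c) = C1*cos(c)


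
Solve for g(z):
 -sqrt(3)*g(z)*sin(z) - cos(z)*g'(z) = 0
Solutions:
 g(z) = C1*cos(z)^(sqrt(3))


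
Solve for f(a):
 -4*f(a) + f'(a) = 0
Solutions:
 f(a) = C1*exp(4*a)


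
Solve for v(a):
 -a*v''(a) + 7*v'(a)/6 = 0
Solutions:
 v(a) = C1 + C2*a^(13/6)


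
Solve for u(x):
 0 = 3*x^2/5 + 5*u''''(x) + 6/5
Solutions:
 u(x) = C1 + C2*x + C3*x^2 + C4*x^3 - x^6/3000 - x^4/100


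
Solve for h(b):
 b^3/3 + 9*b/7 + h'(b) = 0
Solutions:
 h(b) = C1 - b^4/12 - 9*b^2/14


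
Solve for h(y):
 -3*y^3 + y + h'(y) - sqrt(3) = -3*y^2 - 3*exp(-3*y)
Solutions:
 h(y) = C1 + 3*y^4/4 - y^3 - y^2/2 + sqrt(3)*y + exp(-3*y)


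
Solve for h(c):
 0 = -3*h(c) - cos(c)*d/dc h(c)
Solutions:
 h(c) = C1*(sin(c) - 1)^(3/2)/(sin(c) + 1)^(3/2)


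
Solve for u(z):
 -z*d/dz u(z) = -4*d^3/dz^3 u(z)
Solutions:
 u(z) = C1 + Integral(C2*airyai(2^(1/3)*z/2) + C3*airybi(2^(1/3)*z/2), z)


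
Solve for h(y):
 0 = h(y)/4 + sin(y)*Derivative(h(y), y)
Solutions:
 h(y) = C1*(cos(y) + 1)^(1/8)/(cos(y) - 1)^(1/8)


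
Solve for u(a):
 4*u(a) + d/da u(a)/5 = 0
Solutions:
 u(a) = C1*exp(-20*a)


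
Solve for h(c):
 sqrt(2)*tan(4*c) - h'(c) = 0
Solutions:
 h(c) = C1 - sqrt(2)*log(cos(4*c))/4


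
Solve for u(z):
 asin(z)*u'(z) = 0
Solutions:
 u(z) = C1


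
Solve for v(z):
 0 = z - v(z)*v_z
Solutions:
 v(z) = -sqrt(C1 + z^2)
 v(z) = sqrt(C1 + z^2)


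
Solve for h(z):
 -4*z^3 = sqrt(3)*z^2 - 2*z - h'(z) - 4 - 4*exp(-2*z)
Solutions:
 h(z) = C1 + z^4 + sqrt(3)*z^3/3 - z^2 - 4*z + 2*exp(-2*z)


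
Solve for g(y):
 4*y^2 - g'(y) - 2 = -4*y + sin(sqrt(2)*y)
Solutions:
 g(y) = C1 + 4*y^3/3 + 2*y^2 - 2*y + sqrt(2)*cos(sqrt(2)*y)/2


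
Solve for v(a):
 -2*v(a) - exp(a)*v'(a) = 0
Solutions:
 v(a) = C1*exp(2*exp(-a))


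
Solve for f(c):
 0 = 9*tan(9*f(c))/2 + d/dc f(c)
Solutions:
 f(c) = -asin(C1*exp(-81*c/2))/9 + pi/9
 f(c) = asin(C1*exp(-81*c/2))/9


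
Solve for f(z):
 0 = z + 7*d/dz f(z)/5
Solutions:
 f(z) = C1 - 5*z^2/14


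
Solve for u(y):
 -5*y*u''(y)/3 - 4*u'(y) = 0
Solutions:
 u(y) = C1 + C2/y^(7/5)


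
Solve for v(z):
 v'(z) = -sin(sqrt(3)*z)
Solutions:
 v(z) = C1 + sqrt(3)*cos(sqrt(3)*z)/3


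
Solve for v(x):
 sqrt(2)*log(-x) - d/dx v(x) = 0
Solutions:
 v(x) = C1 + sqrt(2)*x*log(-x) - sqrt(2)*x


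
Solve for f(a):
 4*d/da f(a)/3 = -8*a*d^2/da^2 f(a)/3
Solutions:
 f(a) = C1 + C2*sqrt(a)


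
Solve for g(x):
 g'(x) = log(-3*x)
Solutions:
 g(x) = C1 + x*log(-x) + x*(-1 + log(3))


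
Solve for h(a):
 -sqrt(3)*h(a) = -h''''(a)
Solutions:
 h(a) = C1*exp(-3^(1/8)*a) + C2*exp(3^(1/8)*a) + C3*sin(3^(1/8)*a) + C4*cos(3^(1/8)*a)


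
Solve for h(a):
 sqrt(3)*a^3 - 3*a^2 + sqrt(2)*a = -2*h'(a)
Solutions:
 h(a) = C1 - sqrt(3)*a^4/8 + a^3/2 - sqrt(2)*a^2/4


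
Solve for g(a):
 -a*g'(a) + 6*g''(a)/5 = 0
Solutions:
 g(a) = C1 + C2*erfi(sqrt(15)*a/6)


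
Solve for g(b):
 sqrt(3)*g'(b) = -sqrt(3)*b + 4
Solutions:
 g(b) = C1 - b^2/2 + 4*sqrt(3)*b/3


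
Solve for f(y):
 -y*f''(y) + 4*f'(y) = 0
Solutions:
 f(y) = C1 + C2*y^5


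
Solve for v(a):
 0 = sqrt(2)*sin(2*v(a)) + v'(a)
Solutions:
 v(a) = pi - acos((-C1 - exp(4*sqrt(2)*a))/(C1 - exp(4*sqrt(2)*a)))/2
 v(a) = acos((-C1 - exp(4*sqrt(2)*a))/(C1 - exp(4*sqrt(2)*a)))/2


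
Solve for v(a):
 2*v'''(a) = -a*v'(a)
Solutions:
 v(a) = C1 + Integral(C2*airyai(-2^(2/3)*a/2) + C3*airybi(-2^(2/3)*a/2), a)


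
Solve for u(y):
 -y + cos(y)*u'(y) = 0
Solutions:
 u(y) = C1 + Integral(y/cos(y), y)


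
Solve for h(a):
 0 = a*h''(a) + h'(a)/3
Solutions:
 h(a) = C1 + C2*a^(2/3)


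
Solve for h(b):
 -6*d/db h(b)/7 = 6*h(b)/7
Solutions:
 h(b) = C1*exp(-b)


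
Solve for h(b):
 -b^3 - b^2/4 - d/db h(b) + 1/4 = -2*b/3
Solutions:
 h(b) = C1 - b^4/4 - b^3/12 + b^2/3 + b/4


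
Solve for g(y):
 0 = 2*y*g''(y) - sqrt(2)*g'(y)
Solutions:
 g(y) = C1 + C2*y^(sqrt(2)/2 + 1)


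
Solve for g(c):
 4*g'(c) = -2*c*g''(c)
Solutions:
 g(c) = C1 + C2/c


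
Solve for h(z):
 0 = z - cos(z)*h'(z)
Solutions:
 h(z) = C1 + Integral(z/cos(z), z)


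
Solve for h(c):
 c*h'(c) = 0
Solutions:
 h(c) = C1


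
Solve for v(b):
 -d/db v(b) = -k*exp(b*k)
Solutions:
 v(b) = C1 + exp(b*k)


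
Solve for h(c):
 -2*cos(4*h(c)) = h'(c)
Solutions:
 h(c) = -asin((C1 + exp(16*c))/(C1 - exp(16*c)))/4 + pi/4
 h(c) = asin((C1 + exp(16*c))/(C1 - exp(16*c)))/4


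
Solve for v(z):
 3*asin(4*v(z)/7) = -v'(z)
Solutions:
 Integral(1/asin(4*_y/7), (_y, v(z))) = C1 - 3*z


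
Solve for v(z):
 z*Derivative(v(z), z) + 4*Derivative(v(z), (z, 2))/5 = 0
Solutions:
 v(z) = C1 + C2*erf(sqrt(10)*z/4)


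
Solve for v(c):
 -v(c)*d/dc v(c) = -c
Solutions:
 v(c) = -sqrt(C1 + c^2)
 v(c) = sqrt(C1 + c^2)


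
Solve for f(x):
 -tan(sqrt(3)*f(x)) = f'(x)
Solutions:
 f(x) = sqrt(3)*(pi - asin(C1*exp(-sqrt(3)*x)))/3
 f(x) = sqrt(3)*asin(C1*exp(-sqrt(3)*x))/3


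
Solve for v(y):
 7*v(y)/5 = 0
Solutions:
 v(y) = 0


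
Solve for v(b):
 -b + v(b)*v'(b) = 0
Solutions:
 v(b) = -sqrt(C1 + b^2)
 v(b) = sqrt(C1 + b^2)


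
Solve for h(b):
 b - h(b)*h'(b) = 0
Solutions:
 h(b) = -sqrt(C1 + b^2)
 h(b) = sqrt(C1 + b^2)


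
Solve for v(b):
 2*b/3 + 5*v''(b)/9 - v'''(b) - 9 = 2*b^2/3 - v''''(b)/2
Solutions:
 v(b) = C1 + C2*b + b^4/10 + 13*b^3/25 + 2457*b^2/250 + (C3*sin(b/3) + C4*cos(b/3))*exp(b)


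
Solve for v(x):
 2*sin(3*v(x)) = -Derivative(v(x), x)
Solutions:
 v(x) = -acos((-C1 - exp(12*x))/(C1 - exp(12*x)))/3 + 2*pi/3
 v(x) = acos((-C1 - exp(12*x))/(C1 - exp(12*x)))/3


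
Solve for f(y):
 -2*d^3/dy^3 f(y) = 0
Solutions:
 f(y) = C1 + C2*y + C3*y^2


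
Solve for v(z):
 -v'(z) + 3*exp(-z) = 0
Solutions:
 v(z) = C1 - 3*exp(-z)


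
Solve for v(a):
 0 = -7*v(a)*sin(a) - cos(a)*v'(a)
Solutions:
 v(a) = C1*cos(a)^7


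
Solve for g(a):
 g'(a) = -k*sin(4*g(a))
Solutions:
 g(a) = -acos((-C1 - exp(8*a*k))/(C1 - exp(8*a*k)))/4 + pi/2
 g(a) = acos((-C1 - exp(8*a*k))/(C1 - exp(8*a*k)))/4


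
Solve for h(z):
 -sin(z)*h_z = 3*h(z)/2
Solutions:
 h(z) = C1*(cos(z) + 1)^(3/4)/(cos(z) - 1)^(3/4)


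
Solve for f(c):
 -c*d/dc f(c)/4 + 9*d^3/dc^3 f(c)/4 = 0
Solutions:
 f(c) = C1 + Integral(C2*airyai(3^(1/3)*c/3) + C3*airybi(3^(1/3)*c/3), c)


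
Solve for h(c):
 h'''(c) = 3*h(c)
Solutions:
 h(c) = C3*exp(3^(1/3)*c) + (C1*sin(3^(5/6)*c/2) + C2*cos(3^(5/6)*c/2))*exp(-3^(1/3)*c/2)


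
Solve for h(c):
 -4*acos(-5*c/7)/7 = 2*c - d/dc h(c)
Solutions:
 h(c) = C1 + c^2 + 4*c*acos(-5*c/7)/7 + 4*sqrt(49 - 25*c^2)/35


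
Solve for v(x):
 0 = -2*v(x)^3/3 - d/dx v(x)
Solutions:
 v(x) = -sqrt(6)*sqrt(-1/(C1 - 2*x))/2
 v(x) = sqrt(6)*sqrt(-1/(C1 - 2*x))/2


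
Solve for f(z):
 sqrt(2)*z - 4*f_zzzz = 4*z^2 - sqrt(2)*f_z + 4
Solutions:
 f(z) = C1 + C4*exp(sqrt(2)*z/2) + 2*sqrt(2)*z^3/3 - z^2/2 + 2*sqrt(2)*z + (C2*sin(sqrt(6)*z/4) + C3*cos(sqrt(6)*z/4))*exp(-sqrt(2)*z/4)


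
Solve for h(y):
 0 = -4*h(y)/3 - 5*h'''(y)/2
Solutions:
 h(y) = C3*exp(-2*15^(2/3)*y/15) + (C1*sin(3^(1/6)*5^(2/3)*y/5) + C2*cos(3^(1/6)*5^(2/3)*y/5))*exp(15^(2/3)*y/15)


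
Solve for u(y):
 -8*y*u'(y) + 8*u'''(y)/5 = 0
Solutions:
 u(y) = C1 + Integral(C2*airyai(5^(1/3)*y) + C3*airybi(5^(1/3)*y), y)


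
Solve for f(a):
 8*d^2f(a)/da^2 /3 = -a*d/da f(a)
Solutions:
 f(a) = C1 + C2*erf(sqrt(3)*a/4)


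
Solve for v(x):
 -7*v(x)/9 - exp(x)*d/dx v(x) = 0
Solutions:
 v(x) = C1*exp(7*exp(-x)/9)


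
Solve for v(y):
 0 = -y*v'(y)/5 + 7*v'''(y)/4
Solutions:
 v(y) = C1 + Integral(C2*airyai(70^(2/3)*y/35) + C3*airybi(70^(2/3)*y/35), y)


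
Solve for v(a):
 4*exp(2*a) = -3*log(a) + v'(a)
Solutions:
 v(a) = C1 + 3*a*log(a) - 3*a + 2*exp(2*a)


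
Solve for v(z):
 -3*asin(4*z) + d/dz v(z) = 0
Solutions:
 v(z) = C1 + 3*z*asin(4*z) + 3*sqrt(1 - 16*z^2)/4


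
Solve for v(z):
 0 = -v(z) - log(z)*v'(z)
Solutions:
 v(z) = C1*exp(-li(z))


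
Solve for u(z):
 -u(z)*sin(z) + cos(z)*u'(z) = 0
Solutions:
 u(z) = C1/cos(z)


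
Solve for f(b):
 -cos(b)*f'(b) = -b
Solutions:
 f(b) = C1 + Integral(b/cos(b), b)


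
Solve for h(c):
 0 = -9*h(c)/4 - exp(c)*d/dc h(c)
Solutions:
 h(c) = C1*exp(9*exp(-c)/4)


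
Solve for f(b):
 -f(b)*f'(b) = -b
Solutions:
 f(b) = -sqrt(C1 + b^2)
 f(b) = sqrt(C1 + b^2)


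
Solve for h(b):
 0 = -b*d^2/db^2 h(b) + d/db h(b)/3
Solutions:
 h(b) = C1 + C2*b^(4/3)


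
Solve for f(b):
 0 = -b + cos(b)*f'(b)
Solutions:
 f(b) = C1 + Integral(b/cos(b), b)


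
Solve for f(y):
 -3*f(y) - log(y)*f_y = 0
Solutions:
 f(y) = C1*exp(-3*li(y))


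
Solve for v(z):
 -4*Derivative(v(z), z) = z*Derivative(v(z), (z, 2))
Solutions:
 v(z) = C1 + C2/z^3


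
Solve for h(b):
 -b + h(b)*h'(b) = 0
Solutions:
 h(b) = -sqrt(C1 + b^2)
 h(b) = sqrt(C1 + b^2)


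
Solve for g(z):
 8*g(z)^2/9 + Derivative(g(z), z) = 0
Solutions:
 g(z) = 9/(C1 + 8*z)


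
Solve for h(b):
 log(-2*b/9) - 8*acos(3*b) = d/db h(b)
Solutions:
 h(b) = C1 + b*log(-b) - 8*b*acos(3*b) - 2*b*log(3) - b + b*log(2) + 8*sqrt(1 - 9*b^2)/3


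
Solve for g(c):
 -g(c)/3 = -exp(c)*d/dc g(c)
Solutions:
 g(c) = C1*exp(-exp(-c)/3)


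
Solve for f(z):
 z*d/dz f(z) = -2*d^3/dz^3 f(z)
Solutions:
 f(z) = C1 + Integral(C2*airyai(-2^(2/3)*z/2) + C3*airybi(-2^(2/3)*z/2), z)


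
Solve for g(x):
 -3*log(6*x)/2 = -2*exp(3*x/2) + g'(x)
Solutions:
 g(x) = C1 - 3*x*log(x)/2 + 3*x*(1 - log(6))/2 + 4*exp(3*x/2)/3


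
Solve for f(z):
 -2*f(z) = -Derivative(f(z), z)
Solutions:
 f(z) = C1*exp(2*z)


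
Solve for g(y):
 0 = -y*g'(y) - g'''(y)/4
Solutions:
 g(y) = C1 + Integral(C2*airyai(-2^(2/3)*y) + C3*airybi(-2^(2/3)*y), y)


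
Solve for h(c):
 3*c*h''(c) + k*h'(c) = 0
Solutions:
 h(c) = C1 + c^(1 - re(k)/3)*(C2*sin(log(c)*Abs(im(k))/3) + C3*cos(log(c)*im(k)/3))


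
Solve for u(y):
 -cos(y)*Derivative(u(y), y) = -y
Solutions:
 u(y) = C1 + Integral(y/cos(y), y)


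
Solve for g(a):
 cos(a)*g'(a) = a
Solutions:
 g(a) = C1 + Integral(a/cos(a), a)


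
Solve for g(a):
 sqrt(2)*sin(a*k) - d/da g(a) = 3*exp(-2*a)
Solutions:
 g(a) = C1 + 3*exp(-2*a)/2 - sqrt(2)*cos(a*k)/k


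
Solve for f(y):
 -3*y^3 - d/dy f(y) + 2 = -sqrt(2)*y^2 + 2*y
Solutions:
 f(y) = C1 - 3*y^4/4 + sqrt(2)*y^3/3 - y^2 + 2*y


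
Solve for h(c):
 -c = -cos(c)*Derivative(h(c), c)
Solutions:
 h(c) = C1 + Integral(c/cos(c), c)


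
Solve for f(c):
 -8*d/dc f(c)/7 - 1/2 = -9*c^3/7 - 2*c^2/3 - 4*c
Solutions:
 f(c) = C1 + 9*c^4/32 + 7*c^3/36 + 7*c^2/4 - 7*c/16


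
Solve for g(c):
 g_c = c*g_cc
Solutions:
 g(c) = C1 + C2*c^2


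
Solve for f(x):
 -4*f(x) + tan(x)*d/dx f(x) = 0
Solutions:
 f(x) = C1*sin(x)^4


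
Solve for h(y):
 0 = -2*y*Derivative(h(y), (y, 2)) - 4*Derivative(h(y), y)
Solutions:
 h(y) = C1 + C2/y


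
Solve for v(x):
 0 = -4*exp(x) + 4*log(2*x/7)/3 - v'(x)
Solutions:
 v(x) = C1 + 4*x*log(x)/3 + 4*x*(-log(7) - 1 + log(2))/3 - 4*exp(x)


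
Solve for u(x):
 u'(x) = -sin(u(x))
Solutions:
 u(x) = -acos((-C1 - exp(2*x))/(C1 - exp(2*x))) + 2*pi
 u(x) = acos((-C1 - exp(2*x))/(C1 - exp(2*x)))


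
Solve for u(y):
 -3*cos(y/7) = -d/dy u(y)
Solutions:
 u(y) = C1 + 21*sin(y/7)


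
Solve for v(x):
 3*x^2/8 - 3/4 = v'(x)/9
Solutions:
 v(x) = C1 + 9*x^3/8 - 27*x/4


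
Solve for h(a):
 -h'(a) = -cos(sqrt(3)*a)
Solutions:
 h(a) = C1 + sqrt(3)*sin(sqrt(3)*a)/3


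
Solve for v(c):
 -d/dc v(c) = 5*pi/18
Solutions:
 v(c) = C1 - 5*pi*c/18


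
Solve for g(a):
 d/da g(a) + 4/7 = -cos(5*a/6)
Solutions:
 g(a) = C1 - 4*a/7 - 6*sin(5*a/6)/5


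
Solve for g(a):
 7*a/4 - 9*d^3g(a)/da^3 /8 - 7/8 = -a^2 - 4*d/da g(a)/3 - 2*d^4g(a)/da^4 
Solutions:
 g(a) = C1 + C2*exp(a*(27*3^(1/3)/(64*sqrt(3934) + 4015)^(1/3) + 18 + 3^(2/3)*(64*sqrt(3934) + 4015)^(1/3))/96)*sin(3^(1/6)*a*(-(64*sqrt(3934) + 4015)^(1/3) + 9*3^(2/3)/(64*sqrt(3934) + 4015)^(1/3))/32) + C3*exp(a*(27*3^(1/3)/(64*sqrt(3934) + 4015)^(1/3) + 18 + 3^(2/3)*(64*sqrt(3934) + 4015)^(1/3))/96)*cos(3^(1/6)*a*(-(64*sqrt(3934) + 4015)^(1/3) + 9*3^(2/3)/(64*sqrt(3934) + 4015)^(1/3))/32) + C4*exp(a*(-3^(2/3)*(64*sqrt(3934) + 4015)^(1/3) - 27*3^(1/3)/(64*sqrt(3934) + 4015)^(1/3) + 9)/48) - a^3/4 - 21*a^2/32 - 39*a/64


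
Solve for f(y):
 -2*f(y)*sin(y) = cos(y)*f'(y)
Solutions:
 f(y) = C1*cos(y)^2


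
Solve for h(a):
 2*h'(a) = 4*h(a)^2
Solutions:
 h(a) = -1/(C1 + 2*a)


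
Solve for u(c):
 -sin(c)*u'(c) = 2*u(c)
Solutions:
 u(c) = C1*(cos(c) + 1)/(cos(c) - 1)


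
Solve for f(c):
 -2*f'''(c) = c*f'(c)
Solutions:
 f(c) = C1 + Integral(C2*airyai(-2^(2/3)*c/2) + C3*airybi(-2^(2/3)*c/2), c)


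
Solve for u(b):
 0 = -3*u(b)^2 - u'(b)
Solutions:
 u(b) = 1/(C1 + 3*b)


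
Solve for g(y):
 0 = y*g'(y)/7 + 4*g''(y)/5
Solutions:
 g(y) = C1 + C2*erf(sqrt(70)*y/28)


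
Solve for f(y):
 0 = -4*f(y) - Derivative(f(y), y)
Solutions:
 f(y) = C1*exp(-4*y)


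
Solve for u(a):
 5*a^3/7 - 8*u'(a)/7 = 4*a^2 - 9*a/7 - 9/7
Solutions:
 u(a) = C1 + 5*a^4/32 - 7*a^3/6 + 9*a^2/16 + 9*a/8


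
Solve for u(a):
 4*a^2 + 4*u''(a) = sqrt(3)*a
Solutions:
 u(a) = C1 + C2*a - a^4/12 + sqrt(3)*a^3/24


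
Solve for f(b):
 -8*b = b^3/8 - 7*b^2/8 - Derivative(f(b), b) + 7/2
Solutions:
 f(b) = C1 + b^4/32 - 7*b^3/24 + 4*b^2 + 7*b/2


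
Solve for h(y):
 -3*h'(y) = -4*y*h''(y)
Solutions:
 h(y) = C1 + C2*y^(7/4)


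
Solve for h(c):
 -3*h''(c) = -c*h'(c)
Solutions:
 h(c) = C1 + C2*erfi(sqrt(6)*c/6)


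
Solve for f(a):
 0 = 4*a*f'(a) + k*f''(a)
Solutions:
 f(a) = C1 + C2*sqrt(k)*erf(sqrt(2)*a*sqrt(1/k))


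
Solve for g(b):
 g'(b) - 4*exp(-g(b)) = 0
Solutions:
 g(b) = log(C1 + 4*b)


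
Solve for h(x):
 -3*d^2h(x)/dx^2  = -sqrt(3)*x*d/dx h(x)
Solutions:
 h(x) = C1 + C2*erfi(sqrt(2)*3^(3/4)*x/6)


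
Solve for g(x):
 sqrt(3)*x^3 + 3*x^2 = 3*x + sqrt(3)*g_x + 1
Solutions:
 g(x) = C1 + x^4/4 + sqrt(3)*x^3/3 - sqrt(3)*x^2/2 - sqrt(3)*x/3


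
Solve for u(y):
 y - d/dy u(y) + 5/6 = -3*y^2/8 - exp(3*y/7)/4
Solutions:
 u(y) = C1 + y^3/8 + y^2/2 + 5*y/6 + 7*exp(3*y/7)/12


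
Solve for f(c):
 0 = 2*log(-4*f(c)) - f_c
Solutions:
 -Integral(1/(log(-_y) + 2*log(2)), (_y, f(c)))/2 = C1 - c


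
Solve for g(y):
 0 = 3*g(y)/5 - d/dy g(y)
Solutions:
 g(y) = C1*exp(3*y/5)


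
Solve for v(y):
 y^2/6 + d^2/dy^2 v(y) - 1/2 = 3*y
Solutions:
 v(y) = C1 + C2*y - y^4/72 + y^3/2 + y^2/4


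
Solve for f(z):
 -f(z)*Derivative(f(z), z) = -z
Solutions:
 f(z) = -sqrt(C1 + z^2)
 f(z) = sqrt(C1 + z^2)


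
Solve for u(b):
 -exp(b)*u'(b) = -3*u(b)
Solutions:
 u(b) = C1*exp(-3*exp(-b))


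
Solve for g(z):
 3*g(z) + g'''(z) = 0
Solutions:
 g(z) = C3*exp(-3^(1/3)*z) + (C1*sin(3^(5/6)*z/2) + C2*cos(3^(5/6)*z/2))*exp(3^(1/3)*z/2)


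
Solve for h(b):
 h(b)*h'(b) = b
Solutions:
 h(b) = -sqrt(C1 + b^2)
 h(b) = sqrt(C1 + b^2)


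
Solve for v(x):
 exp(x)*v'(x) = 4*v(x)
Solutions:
 v(x) = C1*exp(-4*exp(-x))


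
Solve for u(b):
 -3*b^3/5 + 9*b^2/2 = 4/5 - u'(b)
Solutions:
 u(b) = C1 + 3*b^4/20 - 3*b^3/2 + 4*b/5


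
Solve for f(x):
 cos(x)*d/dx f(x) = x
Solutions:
 f(x) = C1 + Integral(x/cos(x), x)


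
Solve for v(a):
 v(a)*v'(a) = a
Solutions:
 v(a) = -sqrt(C1 + a^2)
 v(a) = sqrt(C1 + a^2)


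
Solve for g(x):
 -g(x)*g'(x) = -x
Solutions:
 g(x) = -sqrt(C1 + x^2)
 g(x) = sqrt(C1 + x^2)


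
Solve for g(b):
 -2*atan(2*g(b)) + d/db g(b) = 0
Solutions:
 Integral(1/atan(2*_y), (_y, g(b))) = C1 + 2*b


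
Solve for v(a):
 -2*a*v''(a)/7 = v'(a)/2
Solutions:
 v(a) = C1 + C2/a^(3/4)


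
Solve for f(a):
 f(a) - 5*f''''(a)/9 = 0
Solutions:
 f(a) = C1*exp(-sqrt(3)*5^(3/4)*a/5) + C2*exp(sqrt(3)*5^(3/4)*a/5) + C3*sin(sqrt(3)*5^(3/4)*a/5) + C4*cos(sqrt(3)*5^(3/4)*a/5)


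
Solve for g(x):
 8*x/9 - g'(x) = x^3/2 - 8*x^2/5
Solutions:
 g(x) = C1 - x^4/8 + 8*x^3/15 + 4*x^2/9


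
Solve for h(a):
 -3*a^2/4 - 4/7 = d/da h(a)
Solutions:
 h(a) = C1 - a^3/4 - 4*a/7


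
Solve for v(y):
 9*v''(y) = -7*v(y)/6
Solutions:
 v(y) = C1*sin(sqrt(42)*y/18) + C2*cos(sqrt(42)*y/18)


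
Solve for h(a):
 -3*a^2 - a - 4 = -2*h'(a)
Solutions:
 h(a) = C1 + a^3/2 + a^2/4 + 2*a


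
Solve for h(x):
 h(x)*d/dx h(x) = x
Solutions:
 h(x) = -sqrt(C1 + x^2)
 h(x) = sqrt(C1 + x^2)


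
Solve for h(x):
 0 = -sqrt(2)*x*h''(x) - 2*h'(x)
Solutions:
 h(x) = C1 + C2*x^(1 - sqrt(2))


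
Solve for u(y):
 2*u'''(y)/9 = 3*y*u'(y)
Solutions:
 u(y) = C1 + Integral(C2*airyai(3*2^(2/3)*y/2) + C3*airybi(3*2^(2/3)*y/2), y)


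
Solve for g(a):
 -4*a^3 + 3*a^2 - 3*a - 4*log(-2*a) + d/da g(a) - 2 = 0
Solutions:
 g(a) = C1 + a^4 - a^3 + 3*a^2/2 + 4*a*log(-a) + 2*a*(-1 + 2*log(2))


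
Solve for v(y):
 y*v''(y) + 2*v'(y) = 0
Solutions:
 v(y) = C1 + C2/y


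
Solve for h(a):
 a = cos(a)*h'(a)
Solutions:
 h(a) = C1 + Integral(a/cos(a), a)


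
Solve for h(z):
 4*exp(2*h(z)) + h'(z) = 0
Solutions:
 h(z) = log(-sqrt(-1/(C1 - 4*z))) - log(2)/2
 h(z) = log(-1/(C1 - 4*z))/2 - log(2)/2


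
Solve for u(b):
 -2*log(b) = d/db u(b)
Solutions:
 u(b) = C1 - 2*b*log(b) + 2*b


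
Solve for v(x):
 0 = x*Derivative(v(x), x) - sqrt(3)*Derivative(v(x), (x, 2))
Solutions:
 v(x) = C1 + C2*erfi(sqrt(2)*3^(3/4)*x/6)


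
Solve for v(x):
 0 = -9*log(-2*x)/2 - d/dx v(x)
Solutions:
 v(x) = C1 - 9*x*log(-x)/2 + 9*x*(1 - log(2))/2


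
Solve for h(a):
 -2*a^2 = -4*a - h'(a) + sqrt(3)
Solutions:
 h(a) = C1 + 2*a^3/3 - 2*a^2 + sqrt(3)*a


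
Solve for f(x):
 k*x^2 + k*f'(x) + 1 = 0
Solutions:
 f(x) = C1 - x^3/3 - x/k


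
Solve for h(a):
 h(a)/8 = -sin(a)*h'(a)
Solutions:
 h(a) = C1*(cos(a) + 1)^(1/16)/(cos(a) - 1)^(1/16)


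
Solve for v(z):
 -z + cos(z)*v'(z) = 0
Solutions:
 v(z) = C1 + Integral(z/cos(z), z)


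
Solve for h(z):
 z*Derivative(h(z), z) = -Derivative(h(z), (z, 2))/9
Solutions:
 h(z) = C1 + C2*erf(3*sqrt(2)*z/2)


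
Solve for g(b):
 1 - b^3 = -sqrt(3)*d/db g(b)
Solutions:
 g(b) = C1 + sqrt(3)*b^4/12 - sqrt(3)*b/3


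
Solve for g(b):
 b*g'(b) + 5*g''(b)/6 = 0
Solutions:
 g(b) = C1 + C2*erf(sqrt(15)*b/5)


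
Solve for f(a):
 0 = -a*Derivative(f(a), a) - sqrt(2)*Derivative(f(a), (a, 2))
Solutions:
 f(a) = C1 + C2*erf(2^(1/4)*a/2)


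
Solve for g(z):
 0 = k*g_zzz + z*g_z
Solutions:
 g(z) = C1 + Integral(C2*airyai(z*(-1/k)^(1/3)) + C3*airybi(z*(-1/k)^(1/3)), z)


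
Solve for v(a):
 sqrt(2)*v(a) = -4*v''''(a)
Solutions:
 v(a) = (C1*sin(2^(1/8)*a/2) + C2*cos(2^(1/8)*a/2))*exp(-2^(1/8)*a/2) + (C3*sin(2^(1/8)*a/2) + C4*cos(2^(1/8)*a/2))*exp(2^(1/8)*a/2)


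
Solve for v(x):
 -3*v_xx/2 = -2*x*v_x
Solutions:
 v(x) = C1 + C2*erfi(sqrt(6)*x/3)


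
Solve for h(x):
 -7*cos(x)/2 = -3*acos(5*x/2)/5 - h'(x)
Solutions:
 h(x) = C1 - 3*x*acos(5*x/2)/5 + 3*sqrt(4 - 25*x^2)/25 + 7*sin(x)/2


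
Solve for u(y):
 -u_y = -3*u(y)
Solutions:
 u(y) = C1*exp(3*y)


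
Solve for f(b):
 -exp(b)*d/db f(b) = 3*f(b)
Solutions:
 f(b) = C1*exp(3*exp(-b))


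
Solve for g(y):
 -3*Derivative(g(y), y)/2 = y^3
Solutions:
 g(y) = C1 - y^4/6


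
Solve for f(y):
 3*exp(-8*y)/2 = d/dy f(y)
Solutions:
 f(y) = C1 - 3*exp(-8*y)/16


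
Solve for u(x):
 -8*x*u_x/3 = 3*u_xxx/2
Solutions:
 u(x) = C1 + Integral(C2*airyai(-2*6^(1/3)*x/3) + C3*airybi(-2*6^(1/3)*x/3), x)


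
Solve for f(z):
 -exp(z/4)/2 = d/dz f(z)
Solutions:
 f(z) = C1 - 2*exp(z/4)


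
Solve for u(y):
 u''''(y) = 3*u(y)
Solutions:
 u(y) = C1*exp(-3^(1/4)*y) + C2*exp(3^(1/4)*y) + C3*sin(3^(1/4)*y) + C4*cos(3^(1/4)*y)


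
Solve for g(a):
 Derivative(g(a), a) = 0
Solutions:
 g(a) = C1


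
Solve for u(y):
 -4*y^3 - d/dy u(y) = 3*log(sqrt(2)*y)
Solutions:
 u(y) = C1 - y^4 - 3*y*log(y) - 3*y*log(2)/2 + 3*y


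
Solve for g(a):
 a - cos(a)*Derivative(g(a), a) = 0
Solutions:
 g(a) = C1 + Integral(a/cos(a), a)


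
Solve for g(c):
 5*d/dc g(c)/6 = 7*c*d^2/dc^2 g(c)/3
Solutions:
 g(c) = C1 + C2*c^(19/14)


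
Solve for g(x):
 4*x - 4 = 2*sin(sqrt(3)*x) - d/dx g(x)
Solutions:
 g(x) = C1 - 2*x^2 + 4*x - 2*sqrt(3)*cos(sqrt(3)*x)/3


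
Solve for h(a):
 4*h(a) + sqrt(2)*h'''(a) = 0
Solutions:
 h(a) = C3*exp(-sqrt(2)*a) + (C1*sin(sqrt(6)*a/2) + C2*cos(sqrt(6)*a/2))*exp(sqrt(2)*a/2)


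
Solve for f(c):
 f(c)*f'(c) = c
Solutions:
 f(c) = -sqrt(C1 + c^2)
 f(c) = sqrt(C1 + c^2)


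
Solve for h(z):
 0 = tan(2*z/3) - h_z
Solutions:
 h(z) = C1 - 3*log(cos(2*z/3))/2


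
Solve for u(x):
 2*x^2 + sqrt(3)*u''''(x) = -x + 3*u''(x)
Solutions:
 u(x) = C1 + C2*x + C3*exp(-3^(1/4)*x) + C4*exp(3^(1/4)*x) + x^4/18 + x^3/18 + 2*sqrt(3)*x^2/9


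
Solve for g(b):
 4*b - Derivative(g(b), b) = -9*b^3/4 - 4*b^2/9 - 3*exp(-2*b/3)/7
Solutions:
 g(b) = C1 + 9*b^4/16 + 4*b^3/27 + 2*b^2 - 9*exp(-2*b/3)/14


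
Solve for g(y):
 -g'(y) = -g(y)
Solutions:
 g(y) = C1*exp(y)


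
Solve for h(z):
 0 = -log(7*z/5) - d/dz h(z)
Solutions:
 h(z) = C1 - z*log(z) + z*log(5/7) + z


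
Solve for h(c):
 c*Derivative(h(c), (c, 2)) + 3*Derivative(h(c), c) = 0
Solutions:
 h(c) = C1 + C2/c^2


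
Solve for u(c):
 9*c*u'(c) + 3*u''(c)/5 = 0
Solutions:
 u(c) = C1 + C2*erf(sqrt(30)*c/2)


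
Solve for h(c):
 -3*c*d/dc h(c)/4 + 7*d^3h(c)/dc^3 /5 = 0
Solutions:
 h(c) = C1 + Integral(C2*airyai(1470^(1/3)*c/14) + C3*airybi(1470^(1/3)*c/14), c)


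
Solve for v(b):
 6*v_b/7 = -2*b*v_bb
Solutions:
 v(b) = C1 + C2*b^(4/7)


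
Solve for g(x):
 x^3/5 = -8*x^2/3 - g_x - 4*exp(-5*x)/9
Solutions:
 g(x) = C1 - x^4/20 - 8*x^3/9 + 4*exp(-5*x)/45


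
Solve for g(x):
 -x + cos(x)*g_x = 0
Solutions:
 g(x) = C1 + Integral(x/cos(x), x)


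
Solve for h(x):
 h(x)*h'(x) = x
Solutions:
 h(x) = -sqrt(C1 + x^2)
 h(x) = sqrt(C1 + x^2)


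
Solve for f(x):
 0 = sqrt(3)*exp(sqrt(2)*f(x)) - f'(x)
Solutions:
 f(x) = sqrt(2)*(2*log(-1/(C1 + sqrt(3)*x)) - log(2))/4


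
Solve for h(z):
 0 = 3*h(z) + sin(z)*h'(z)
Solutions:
 h(z) = C1*(cos(z) + 1)^(3/2)/(cos(z) - 1)^(3/2)


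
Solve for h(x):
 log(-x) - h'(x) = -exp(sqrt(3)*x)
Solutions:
 h(x) = C1 + x*log(-x) - x + sqrt(3)*exp(sqrt(3)*x)/3


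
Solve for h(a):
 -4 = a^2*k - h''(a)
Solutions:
 h(a) = C1 + C2*a + a^4*k/12 + 2*a^2


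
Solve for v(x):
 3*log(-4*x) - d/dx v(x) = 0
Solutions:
 v(x) = C1 + 3*x*log(-x) + 3*x*(-1 + 2*log(2))


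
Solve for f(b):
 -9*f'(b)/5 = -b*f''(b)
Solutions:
 f(b) = C1 + C2*b^(14/5)


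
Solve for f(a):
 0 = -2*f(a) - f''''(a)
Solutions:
 f(a) = (C1*sin(2^(3/4)*a/2) + C2*cos(2^(3/4)*a/2))*exp(-2^(3/4)*a/2) + (C3*sin(2^(3/4)*a/2) + C4*cos(2^(3/4)*a/2))*exp(2^(3/4)*a/2)


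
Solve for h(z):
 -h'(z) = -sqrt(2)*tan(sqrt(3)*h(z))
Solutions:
 h(z) = sqrt(3)*(pi - asin(C1*exp(sqrt(6)*z)))/3
 h(z) = sqrt(3)*asin(C1*exp(sqrt(6)*z))/3


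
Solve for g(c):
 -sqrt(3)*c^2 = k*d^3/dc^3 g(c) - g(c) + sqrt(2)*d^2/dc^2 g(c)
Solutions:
 g(c) = C1*exp(-c*((sqrt(((-27 + 4*sqrt(2)/k^2)^2 - 32/k^4)/k^2)/2 - 27/(2*k) + 2*sqrt(2)/k^3)^(1/3) + sqrt(2)/k + 2/(k^2*(sqrt(((-27 + 4*sqrt(2)/k^2)^2 - 32/k^4)/k^2)/2 - 27/(2*k) + 2*sqrt(2)/k^3)^(1/3)))/3) + C2*exp(c*((sqrt(((-27 + 4*sqrt(2)/k^2)^2 - 32/k^4)/k^2)/2 - 27/(2*k) + 2*sqrt(2)/k^3)^(1/3) - sqrt(3)*I*(sqrt(((-27 + 4*sqrt(2)/k^2)^2 - 32/k^4)/k^2)/2 - 27/(2*k) + 2*sqrt(2)/k^3)^(1/3) - 2*sqrt(2)/k - 8/(k^2*(-1 + sqrt(3)*I)*(sqrt(((-27 + 4*sqrt(2)/k^2)^2 - 32/k^4)/k^2)/2 - 27/(2*k) + 2*sqrt(2)/k^3)^(1/3)))/6) + C3*exp(c*((sqrt(((-27 + 4*sqrt(2)/k^2)^2 - 32/k^4)/k^2)/2 - 27/(2*k) + 2*sqrt(2)/k^3)^(1/3) + sqrt(3)*I*(sqrt(((-27 + 4*sqrt(2)/k^2)^2 - 32/k^4)/k^2)/2 - 27/(2*k) + 2*sqrt(2)/k^3)^(1/3) - 2*sqrt(2)/k + 8/(k^2*(1 + sqrt(3)*I)*(sqrt(((-27 + 4*sqrt(2)/k^2)^2 - 32/k^4)/k^2)/2 - 27/(2*k) + 2*sqrt(2)/k^3)^(1/3)))/6) + sqrt(3)*c^2 + 2*sqrt(6)


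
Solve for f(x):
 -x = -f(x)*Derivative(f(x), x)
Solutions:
 f(x) = -sqrt(C1 + x^2)
 f(x) = sqrt(C1 + x^2)


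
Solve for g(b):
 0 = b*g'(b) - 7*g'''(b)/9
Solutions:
 g(b) = C1 + Integral(C2*airyai(21^(2/3)*b/7) + C3*airybi(21^(2/3)*b/7), b)


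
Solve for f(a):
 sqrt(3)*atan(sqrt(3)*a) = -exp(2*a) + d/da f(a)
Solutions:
 f(a) = C1 + sqrt(3)*(a*atan(sqrt(3)*a) - sqrt(3)*log(3*a^2 + 1)/6) + exp(2*a)/2


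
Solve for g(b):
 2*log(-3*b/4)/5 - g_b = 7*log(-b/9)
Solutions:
 g(b) = C1 - 33*b*log(-b)/5 + b*(-4*log(2) + 33 + 72*log(3))/5


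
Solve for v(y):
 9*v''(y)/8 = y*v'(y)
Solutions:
 v(y) = C1 + C2*erfi(2*y/3)


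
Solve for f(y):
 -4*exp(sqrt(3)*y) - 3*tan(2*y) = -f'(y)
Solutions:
 f(y) = C1 + 4*sqrt(3)*exp(sqrt(3)*y)/3 - 3*log(cos(2*y))/2


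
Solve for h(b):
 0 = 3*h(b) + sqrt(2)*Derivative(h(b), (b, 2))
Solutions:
 h(b) = C1*sin(2^(3/4)*sqrt(3)*b/2) + C2*cos(2^(3/4)*sqrt(3)*b/2)


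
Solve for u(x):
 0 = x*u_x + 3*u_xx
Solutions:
 u(x) = C1 + C2*erf(sqrt(6)*x/6)


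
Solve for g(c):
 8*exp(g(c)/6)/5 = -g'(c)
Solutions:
 g(c) = 6*log(1/(C1 + 8*c)) + 6*log(30)


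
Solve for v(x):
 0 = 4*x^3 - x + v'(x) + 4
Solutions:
 v(x) = C1 - x^4 + x^2/2 - 4*x


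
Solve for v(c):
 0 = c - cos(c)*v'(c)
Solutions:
 v(c) = C1 + Integral(c/cos(c), c)


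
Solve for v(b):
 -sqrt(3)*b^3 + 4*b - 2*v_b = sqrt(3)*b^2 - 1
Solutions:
 v(b) = C1 - sqrt(3)*b^4/8 - sqrt(3)*b^3/6 + b^2 + b/2


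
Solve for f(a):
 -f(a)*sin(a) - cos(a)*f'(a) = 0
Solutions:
 f(a) = C1*cos(a)


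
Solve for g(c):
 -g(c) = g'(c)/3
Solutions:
 g(c) = C1*exp(-3*c)


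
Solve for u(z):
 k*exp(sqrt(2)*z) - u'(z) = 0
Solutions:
 u(z) = C1 + sqrt(2)*k*exp(sqrt(2)*z)/2


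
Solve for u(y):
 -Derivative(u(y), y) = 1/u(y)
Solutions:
 u(y) = -sqrt(C1 - 2*y)
 u(y) = sqrt(C1 - 2*y)


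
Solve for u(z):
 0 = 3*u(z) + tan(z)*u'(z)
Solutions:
 u(z) = C1/sin(z)^3


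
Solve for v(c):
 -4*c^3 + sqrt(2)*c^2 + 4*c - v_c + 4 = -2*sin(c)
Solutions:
 v(c) = C1 - c^4 + sqrt(2)*c^3/3 + 2*c^2 + 4*c - 2*cos(c)


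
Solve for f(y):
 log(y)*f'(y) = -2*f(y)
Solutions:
 f(y) = C1*exp(-2*li(y))


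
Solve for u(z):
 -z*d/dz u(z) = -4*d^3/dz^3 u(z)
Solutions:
 u(z) = C1 + Integral(C2*airyai(2^(1/3)*z/2) + C3*airybi(2^(1/3)*z/2), z)


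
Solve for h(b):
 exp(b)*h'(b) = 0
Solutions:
 h(b) = C1


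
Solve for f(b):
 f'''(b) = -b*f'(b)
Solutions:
 f(b) = C1 + Integral(C2*airyai(-b) + C3*airybi(-b), b)


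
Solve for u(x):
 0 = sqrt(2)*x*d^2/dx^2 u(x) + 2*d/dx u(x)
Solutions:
 u(x) = C1 + C2*x^(1 - sqrt(2))


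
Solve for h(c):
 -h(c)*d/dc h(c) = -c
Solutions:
 h(c) = -sqrt(C1 + c^2)
 h(c) = sqrt(C1 + c^2)


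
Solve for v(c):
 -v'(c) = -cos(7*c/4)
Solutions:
 v(c) = C1 + 4*sin(7*c/4)/7


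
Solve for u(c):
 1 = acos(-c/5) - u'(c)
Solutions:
 u(c) = C1 + c*acos(-c/5) - c + sqrt(25 - c^2)


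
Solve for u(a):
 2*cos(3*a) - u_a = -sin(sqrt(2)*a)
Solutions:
 u(a) = C1 + 2*sin(3*a)/3 - sqrt(2)*cos(sqrt(2)*a)/2


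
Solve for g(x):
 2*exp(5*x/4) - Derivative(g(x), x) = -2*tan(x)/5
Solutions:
 g(x) = C1 + 8*exp(5*x/4)/5 - 2*log(cos(x))/5


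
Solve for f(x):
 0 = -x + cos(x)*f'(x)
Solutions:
 f(x) = C1 + Integral(x/cos(x), x)


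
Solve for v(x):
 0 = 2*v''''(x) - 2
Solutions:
 v(x) = C1 + C2*x + C3*x^2 + C4*x^3 + x^4/24


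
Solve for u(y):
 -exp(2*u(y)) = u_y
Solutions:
 u(y) = log(-sqrt(-1/(C1 - y))) - log(2)/2
 u(y) = log(-1/(C1 - y))/2 - log(2)/2


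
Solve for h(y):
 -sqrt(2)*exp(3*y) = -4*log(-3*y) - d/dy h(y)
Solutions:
 h(y) = C1 - 4*y*log(-y) + 4*y*(1 - log(3)) + sqrt(2)*exp(3*y)/3


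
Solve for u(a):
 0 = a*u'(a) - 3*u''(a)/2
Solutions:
 u(a) = C1 + C2*erfi(sqrt(3)*a/3)


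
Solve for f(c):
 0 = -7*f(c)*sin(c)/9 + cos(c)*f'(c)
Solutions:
 f(c) = C1/cos(c)^(7/9)


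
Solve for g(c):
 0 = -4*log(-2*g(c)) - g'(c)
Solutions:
 Integral(1/(log(-_y) + log(2)), (_y, g(c)))/4 = C1 - c


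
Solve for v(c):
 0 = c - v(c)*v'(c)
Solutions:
 v(c) = -sqrt(C1 + c^2)
 v(c) = sqrt(C1 + c^2)


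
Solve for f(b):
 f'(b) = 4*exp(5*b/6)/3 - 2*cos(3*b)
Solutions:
 f(b) = C1 + 8*exp(5*b/6)/5 - 2*sin(3*b)/3


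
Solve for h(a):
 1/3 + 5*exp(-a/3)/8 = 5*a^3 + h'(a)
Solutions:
 h(a) = C1 - 5*a^4/4 + a/3 - 15*exp(-a/3)/8


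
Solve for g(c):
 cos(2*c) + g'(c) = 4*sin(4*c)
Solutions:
 g(c) = C1 - sin(2*c)/2 - cos(4*c)


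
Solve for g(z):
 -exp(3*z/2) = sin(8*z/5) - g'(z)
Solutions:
 g(z) = C1 + 2*exp(3*z/2)/3 - 5*cos(8*z/5)/8


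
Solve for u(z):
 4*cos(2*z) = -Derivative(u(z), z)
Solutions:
 u(z) = C1 - 2*sin(2*z)


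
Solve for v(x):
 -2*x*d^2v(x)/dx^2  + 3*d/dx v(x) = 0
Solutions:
 v(x) = C1 + C2*x^(5/2)


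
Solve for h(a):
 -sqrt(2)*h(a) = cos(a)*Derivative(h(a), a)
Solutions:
 h(a) = C1*(sin(a) - 1)^(sqrt(2)/2)/(sin(a) + 1)^(sqrt(2)/2)


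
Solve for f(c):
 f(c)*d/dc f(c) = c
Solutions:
 f(c) = -sqrt(C1 + c^2)
 f(c) = sqrt(C1 + c^2)


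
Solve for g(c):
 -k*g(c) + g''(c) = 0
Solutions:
 g(c) = C1*exp(-c*sqrt(k)) + C2*exp(c*sqrt(k))


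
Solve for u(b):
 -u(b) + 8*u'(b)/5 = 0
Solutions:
 u(b) = C1*exp(5*b/8)


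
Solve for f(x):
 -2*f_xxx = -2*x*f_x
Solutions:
 f(x) = C1 + Integral(C2*airyai(x) + C3*airybi(x), x)


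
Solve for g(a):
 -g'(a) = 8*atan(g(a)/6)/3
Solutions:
 Integral(1/atan(_y/6), (_y, g(a))) = C1 - 8*a/3


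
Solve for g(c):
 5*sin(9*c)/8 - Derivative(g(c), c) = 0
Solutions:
 g(c) = C1 - 5*cos(9*c)/72


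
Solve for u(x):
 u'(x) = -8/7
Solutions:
 u(x) = C1 - 8*x/7


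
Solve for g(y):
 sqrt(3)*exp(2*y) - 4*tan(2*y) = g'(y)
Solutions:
 g(y) = C1 + sqrt(3)*exp(2*y)/2 + 2*log(cos(2*y))


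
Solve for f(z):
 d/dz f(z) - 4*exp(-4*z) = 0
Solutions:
 f(z) = C1 - exp(-4*z)


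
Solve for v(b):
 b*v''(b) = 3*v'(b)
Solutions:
 v(b) = C1 + C2*b^4


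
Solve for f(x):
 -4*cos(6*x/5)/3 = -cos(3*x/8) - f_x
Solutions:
 f(x) = C1 - 8*sin(3*x/8)/3 + 10*sin(6*x/5)/9


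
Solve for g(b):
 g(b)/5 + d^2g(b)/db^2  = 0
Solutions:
 g(b) = C1*sin(sqrt(5)*b/5) + C2*cos(sqrt(5)*b/5)


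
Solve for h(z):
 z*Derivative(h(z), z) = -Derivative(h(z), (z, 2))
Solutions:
 h(z) = C1 + C2*erf(sqrt(2)*z/2)


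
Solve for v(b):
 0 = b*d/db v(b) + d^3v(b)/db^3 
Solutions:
 v(b) = C1 + Integral(C2*airyai(-b) + C3*airybi(-b), b)


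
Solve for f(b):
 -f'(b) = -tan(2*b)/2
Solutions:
 f(b) = C1 - log(cos(2*b))/4


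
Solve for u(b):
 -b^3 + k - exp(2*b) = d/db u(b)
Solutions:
 u(b) = C1 - b^4/4 + b*k - exp(2*b)/2


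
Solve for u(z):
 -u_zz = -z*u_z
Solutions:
 u(z) = C1 + C2*erfi(sqrt(2)*z/2)


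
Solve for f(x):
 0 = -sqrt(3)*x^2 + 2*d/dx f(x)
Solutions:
 f(x) = C1 + sqrt(3)*x^3/6


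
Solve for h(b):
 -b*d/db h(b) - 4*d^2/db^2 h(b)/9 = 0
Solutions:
 h(b) = C1 + C2*erf(3*sqrt(2)*b/4)


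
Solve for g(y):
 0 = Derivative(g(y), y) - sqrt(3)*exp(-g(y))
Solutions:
 g(y) = log(C1 + sqrt(3)*y)


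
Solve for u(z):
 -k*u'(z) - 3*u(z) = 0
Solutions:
 u(z) = C1*exp(-3*z/k)


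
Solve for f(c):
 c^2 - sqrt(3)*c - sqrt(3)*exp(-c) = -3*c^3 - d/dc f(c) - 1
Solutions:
 f(c) = C1 - 3*c^4/4 - c^3/3 + sqrt(3)*c^2/2 - c - sqrt(3)*exp(-c)


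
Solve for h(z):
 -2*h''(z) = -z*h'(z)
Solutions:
 h(z) = C1 + C2*erfi(z/2)


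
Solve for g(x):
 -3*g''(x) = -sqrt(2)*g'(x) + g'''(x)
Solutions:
 g(x) = C1 + C2*exp(x*(-3 + sqrt(4*sqrt(2) + 9))/2) + C3*exp(-x*(3 + sqrt(4*sqrt(2) + 9))/2)


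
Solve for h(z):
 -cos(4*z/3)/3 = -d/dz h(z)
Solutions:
 h(z) = C1 + sin(4*z/3)/4


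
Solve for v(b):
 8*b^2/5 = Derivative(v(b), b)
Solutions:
 v(b) = C1 + 8*b^3/15


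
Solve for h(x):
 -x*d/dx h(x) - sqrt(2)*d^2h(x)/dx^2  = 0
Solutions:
 h(x) = C1 + C2*erf(2^(1/4)*x/2)


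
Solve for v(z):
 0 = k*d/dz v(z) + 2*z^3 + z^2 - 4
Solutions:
 v(z) = C1 - z^4/(2*k) - z^3/(3*k) + 4*z/k


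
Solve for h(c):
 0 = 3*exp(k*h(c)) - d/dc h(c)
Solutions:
 h(c) = Piecewise((log(-1/(C1*k + 3*c*k))/k, Ne(k, 0)), (nan, True))
 h(c) = Piecewise((C1 + 3*c, Eq(k, 0)), (nan, True))


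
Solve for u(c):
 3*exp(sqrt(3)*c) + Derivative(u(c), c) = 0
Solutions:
 u(c) = C1 - sqrt(3)*exp(sqrt(3)*c)


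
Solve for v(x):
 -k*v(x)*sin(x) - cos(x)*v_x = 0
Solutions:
 v(x) = C1*exp(k*log(cos(x)))


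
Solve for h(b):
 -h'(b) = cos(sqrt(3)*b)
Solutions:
 h(b) = C1 - sqrt(3)*sin(sqrt(3)*b)/3


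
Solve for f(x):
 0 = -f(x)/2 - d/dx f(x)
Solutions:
 f(x) = C1*exp(-x/2)


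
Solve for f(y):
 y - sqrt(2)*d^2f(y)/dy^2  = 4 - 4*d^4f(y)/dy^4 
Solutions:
 f(y) = C1 + C2*y + C3*exp(-2^(1/4)*y/2) + C4*exp(2^(1/4)*y/2) + sqrt(2)*y^3/12 - sqrt(2)*y^2


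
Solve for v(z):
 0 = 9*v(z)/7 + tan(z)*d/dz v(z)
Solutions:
 v(z) = C1/sin(z)^(9/7)


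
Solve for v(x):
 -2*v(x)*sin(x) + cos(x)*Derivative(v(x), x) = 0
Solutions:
 v(x) = C1/cos(x)^2


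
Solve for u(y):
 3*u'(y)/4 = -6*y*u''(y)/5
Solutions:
 u(y) = C1 + C2*y^(3/8)


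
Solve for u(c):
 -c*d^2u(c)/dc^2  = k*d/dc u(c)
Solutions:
 u(c) = C1 + c^(1 - re(k))*(C2*sin(log(c)*Abs(im(k))) + C3*cos(log(c)*im(k)))


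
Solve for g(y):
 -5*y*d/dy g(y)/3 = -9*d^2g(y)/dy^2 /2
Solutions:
 g(y) = C1 + C2*erfi(sqrt(15)*y/9)


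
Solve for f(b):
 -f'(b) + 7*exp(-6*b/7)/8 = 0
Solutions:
 f(b) = C1 - 49*exp(-6*b/7)/48


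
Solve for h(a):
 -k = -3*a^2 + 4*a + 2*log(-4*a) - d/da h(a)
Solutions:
 h(a) = C1 - a^3 + 2*a^2 + a*(k - 2 + 4*log(2)) + 2*a*log(-a)


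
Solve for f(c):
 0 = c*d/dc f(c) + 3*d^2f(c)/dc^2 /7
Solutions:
 f(c) = C1 + C2*erf(sqrt(42)*c/6)


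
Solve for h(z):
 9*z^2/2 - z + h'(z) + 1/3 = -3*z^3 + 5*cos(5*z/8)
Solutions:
 h(z) = C1 - 3*z^4/4 - 3*z^3/2 + z^2/2 - z/3 + 8*sin(5*z/8)


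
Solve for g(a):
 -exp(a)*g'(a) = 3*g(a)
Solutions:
 g(a) = C1*exp(3*exp(-a))


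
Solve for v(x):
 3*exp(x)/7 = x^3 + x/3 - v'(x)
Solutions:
 v(x) = C1 + x^4/4 + x^2/6 - 3*exp(x)/7


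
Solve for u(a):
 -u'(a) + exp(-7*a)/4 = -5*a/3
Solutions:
 u(a) = C1 + 5*a^2/6 - exp(-7*a)/28


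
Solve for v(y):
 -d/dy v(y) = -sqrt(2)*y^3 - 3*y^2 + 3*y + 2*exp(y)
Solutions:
 v(y) = C1 + sqrt(2)*y^4/4 + y^3 - 3*y^2/2 - 2*exp(y)


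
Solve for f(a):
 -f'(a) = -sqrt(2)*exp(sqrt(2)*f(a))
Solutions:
 f(a) = sqrt(2)*(2*log(-1/(C1 + sqrt(2)*a)) - log(2))/4


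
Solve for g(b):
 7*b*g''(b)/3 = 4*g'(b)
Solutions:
 g(b) = C1 + C2*b^(19/7)


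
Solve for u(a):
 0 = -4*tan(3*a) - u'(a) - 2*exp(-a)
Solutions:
 u(a) = C1 - 2*log(tan(3*a)^2 + 1)/3 + 2*exp(-a)


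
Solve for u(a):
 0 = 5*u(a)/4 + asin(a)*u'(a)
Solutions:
 u(a) = C1*exp(-5*Integral(1/asin(a), a)/4)


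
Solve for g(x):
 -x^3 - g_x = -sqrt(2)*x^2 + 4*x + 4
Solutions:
 g(x) = C1 - x^4/4 + sqrt(2)*x^3/3 - 2*x^2 - 4*x


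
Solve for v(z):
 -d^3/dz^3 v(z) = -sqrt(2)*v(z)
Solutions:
 v(z) = C3*exp(2^(1/6)*z) + (C1*sin(2^(1/6)*sqrt(3)*z/2) + C2*cos(2^(1/6)*sqrt(3)*z/2))*exp(-2^(1/6)*z/2)


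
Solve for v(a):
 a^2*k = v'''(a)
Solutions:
 v(a) = C1 + C2*a + C3*a^2 + a^5*k/60


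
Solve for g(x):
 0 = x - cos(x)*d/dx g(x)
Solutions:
 g(x) = C1 + Integral(x/cos(x), x)


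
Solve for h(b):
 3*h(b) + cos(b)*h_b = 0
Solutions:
 h(b) = C1*(sin(b) - 1)^(3/2)/(sin(b) + 1)^(3/2)


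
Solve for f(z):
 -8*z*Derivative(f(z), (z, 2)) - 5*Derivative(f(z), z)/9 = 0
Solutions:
 f(z) = C1 + C2*z^(67/72)


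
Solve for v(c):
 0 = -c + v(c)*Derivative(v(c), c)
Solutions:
 v(c) = -sqrt(C1 + c^2)
 v(c) = sqrt(C1 + c^2)


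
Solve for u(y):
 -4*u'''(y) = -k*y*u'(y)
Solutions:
 u(y) = C1 + Integral(C2*airyai(2^(1/3)*k^(1/3)*y/2) + C3*airybi(2^(1/3)*k^(1/3)*y/2), y)


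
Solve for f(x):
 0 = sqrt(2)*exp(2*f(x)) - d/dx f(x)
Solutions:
 f(x) = log(-sqrt(-1/(C1 + sqrt(2)*x))) - log(2)/2
 f(x) = log(-1/(C1 + sqrt(2)*x))/2 - log(2)/2


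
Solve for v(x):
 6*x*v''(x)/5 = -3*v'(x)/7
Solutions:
 v(x) = C1 + C2*x^(9/14)


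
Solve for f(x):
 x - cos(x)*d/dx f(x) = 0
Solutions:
 f(x) = C1 + Integral(x/cos(x), x)


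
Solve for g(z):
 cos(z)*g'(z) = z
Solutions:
 g(z) = C1 + Integral(z/cos(z), z)


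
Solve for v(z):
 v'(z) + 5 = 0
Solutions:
 v(z) = C1 - 5*z


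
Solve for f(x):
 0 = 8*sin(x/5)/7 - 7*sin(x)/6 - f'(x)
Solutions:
 f(x) = C1 - 40*cos(x/5)/7 + 7*cos(x)/6


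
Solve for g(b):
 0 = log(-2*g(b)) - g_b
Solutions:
 -Integral(1/(log(-_y) + log(2)), (_y, g(b))) = C1 - b


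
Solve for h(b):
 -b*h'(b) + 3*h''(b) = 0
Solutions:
 h(b) = C1 + C2*erfi(sqrt(6)*b/6)


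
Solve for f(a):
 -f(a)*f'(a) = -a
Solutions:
 f(a) = -sqrt(C1 + a^2)
 f(a) = sqrt(C1 + a^2)


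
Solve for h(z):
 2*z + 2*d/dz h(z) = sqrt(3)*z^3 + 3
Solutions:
 h(z) = C1 + sqrt(3)*z^4/8 - z^2/2 + 3*z/2


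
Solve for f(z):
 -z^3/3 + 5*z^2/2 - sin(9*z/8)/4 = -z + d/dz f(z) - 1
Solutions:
 f(z) = C1 - z^4/12 + 5*z^3/6 + z^2/2 + z + 2*cos(9*z/8)/9


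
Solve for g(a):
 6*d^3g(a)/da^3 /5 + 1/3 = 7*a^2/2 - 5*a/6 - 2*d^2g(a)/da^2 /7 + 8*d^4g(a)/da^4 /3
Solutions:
 g(a) = C1 + C2*a + C3*exp(a*(63 - sqrt(12369))/280) + C4*exp(a*(63 + sqrt(12369))/280) + 49*a^4/48 - 6349*a^3/360 + 67193*a^2/200


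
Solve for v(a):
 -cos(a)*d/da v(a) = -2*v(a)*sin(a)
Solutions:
 v(a) = C1/cos(a)^2


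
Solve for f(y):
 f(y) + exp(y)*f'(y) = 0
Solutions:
 f(y) = C1*exp(exp(-y))


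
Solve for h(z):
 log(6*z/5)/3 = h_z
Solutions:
 h(z) = C1 + z*log(z)/3 - z*log(5)/3 - z/3 + z*log(6)/3


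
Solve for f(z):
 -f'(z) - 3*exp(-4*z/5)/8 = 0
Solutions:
 f(z) = C1 + 15*exp(-4*z/5)/32


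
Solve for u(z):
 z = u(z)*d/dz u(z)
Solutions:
 u(z) = -sqrt(C1 + z^2)
 u(z) = sqrt(C1 + z^2)


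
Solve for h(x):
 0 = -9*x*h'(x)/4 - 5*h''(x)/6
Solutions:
 h(x) = C1 + C2*erf(3*sqrt(15)*x/10)
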